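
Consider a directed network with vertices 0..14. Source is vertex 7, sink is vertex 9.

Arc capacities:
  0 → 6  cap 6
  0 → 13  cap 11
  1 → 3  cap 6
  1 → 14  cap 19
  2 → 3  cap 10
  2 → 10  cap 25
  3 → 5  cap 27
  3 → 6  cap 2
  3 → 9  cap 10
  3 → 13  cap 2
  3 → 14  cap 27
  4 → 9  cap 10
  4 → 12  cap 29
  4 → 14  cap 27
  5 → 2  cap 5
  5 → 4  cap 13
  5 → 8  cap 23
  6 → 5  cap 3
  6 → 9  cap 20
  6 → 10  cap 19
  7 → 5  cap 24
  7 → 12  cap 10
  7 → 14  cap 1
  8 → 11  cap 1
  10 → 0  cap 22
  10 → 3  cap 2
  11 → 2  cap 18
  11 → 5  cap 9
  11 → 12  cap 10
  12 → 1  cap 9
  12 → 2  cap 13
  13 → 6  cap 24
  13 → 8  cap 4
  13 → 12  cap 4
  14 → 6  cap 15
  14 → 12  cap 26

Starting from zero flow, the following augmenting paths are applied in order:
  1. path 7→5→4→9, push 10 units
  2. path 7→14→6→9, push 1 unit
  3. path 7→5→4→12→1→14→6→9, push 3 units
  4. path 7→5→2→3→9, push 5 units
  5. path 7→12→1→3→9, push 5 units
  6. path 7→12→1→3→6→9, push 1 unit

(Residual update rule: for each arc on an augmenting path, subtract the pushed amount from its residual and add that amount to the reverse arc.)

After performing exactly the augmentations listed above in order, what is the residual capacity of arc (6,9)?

Residual capacity of (6,9): 15

after path 1 (7→5→4→9, push 10): res(6,9)=20
after path 2 (7→14→6→9, push 1): res(6,9)=19
after path 3 (7→5→4→12→1→14→6→9, push 3): res(6,9)=16
after path 4 (7→5→2→3→9, push 5): res(6,9)=16
after path 5 (7→12→1→3→9, push 5): res(6,9)=16
after path 6 (7→12→1→3→6→9, push 1): res(6,9)=15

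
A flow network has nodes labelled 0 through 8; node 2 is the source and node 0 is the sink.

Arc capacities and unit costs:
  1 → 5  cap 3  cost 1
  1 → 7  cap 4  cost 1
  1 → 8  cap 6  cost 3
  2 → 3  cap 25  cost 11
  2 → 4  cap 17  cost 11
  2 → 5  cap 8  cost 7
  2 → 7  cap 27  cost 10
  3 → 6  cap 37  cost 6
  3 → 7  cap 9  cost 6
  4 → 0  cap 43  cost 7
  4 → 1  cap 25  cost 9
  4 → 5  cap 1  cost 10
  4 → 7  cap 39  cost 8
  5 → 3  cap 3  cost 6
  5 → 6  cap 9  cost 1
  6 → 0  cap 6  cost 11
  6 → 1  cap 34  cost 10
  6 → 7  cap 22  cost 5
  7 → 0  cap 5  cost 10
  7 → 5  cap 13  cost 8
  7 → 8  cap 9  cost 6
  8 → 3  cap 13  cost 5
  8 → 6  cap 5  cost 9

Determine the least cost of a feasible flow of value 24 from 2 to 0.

Minimum cost for 24 units: 440

shortest-cost path #1: 2→4→0 push 17 @ unit cost 18 (adds 306)
shortest-cost path #2: 2→5→6→0 push 6 @ unit cost 19 (adds 114)
shortest-cost path #3: 2→7→0 push 1 @ unit cost 20 (adds 20)
total cost = 440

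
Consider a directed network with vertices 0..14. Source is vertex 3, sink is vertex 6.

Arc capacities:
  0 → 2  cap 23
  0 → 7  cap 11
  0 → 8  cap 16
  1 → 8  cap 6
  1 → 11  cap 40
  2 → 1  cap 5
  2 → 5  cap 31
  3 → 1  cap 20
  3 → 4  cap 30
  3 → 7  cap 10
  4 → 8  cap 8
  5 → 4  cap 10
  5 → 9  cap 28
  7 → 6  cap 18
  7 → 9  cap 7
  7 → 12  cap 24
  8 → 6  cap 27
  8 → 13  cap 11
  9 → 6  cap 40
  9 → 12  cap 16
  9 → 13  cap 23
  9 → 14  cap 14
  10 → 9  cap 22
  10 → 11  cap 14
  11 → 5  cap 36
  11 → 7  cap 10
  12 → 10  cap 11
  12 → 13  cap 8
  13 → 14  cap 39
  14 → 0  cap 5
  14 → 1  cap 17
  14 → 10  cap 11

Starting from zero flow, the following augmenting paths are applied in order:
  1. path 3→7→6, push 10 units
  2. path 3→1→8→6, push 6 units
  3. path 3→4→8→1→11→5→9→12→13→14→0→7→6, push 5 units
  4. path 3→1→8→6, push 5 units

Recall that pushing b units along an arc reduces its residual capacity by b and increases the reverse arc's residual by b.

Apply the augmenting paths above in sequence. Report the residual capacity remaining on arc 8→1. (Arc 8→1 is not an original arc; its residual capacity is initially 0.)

after path 1 (3→7→6, push 10): res(8,1)=0
after path 2 (3→1→8→6, push 6): res(8,1)=6
after path 3 (3→4→8→1→11→5→9→12→13→14→0→7→6, push 5): res(8,1)=1
after path 4 (3→1→8→6, push 5): res(8,1)=6

Residual capacity of (8,1): 6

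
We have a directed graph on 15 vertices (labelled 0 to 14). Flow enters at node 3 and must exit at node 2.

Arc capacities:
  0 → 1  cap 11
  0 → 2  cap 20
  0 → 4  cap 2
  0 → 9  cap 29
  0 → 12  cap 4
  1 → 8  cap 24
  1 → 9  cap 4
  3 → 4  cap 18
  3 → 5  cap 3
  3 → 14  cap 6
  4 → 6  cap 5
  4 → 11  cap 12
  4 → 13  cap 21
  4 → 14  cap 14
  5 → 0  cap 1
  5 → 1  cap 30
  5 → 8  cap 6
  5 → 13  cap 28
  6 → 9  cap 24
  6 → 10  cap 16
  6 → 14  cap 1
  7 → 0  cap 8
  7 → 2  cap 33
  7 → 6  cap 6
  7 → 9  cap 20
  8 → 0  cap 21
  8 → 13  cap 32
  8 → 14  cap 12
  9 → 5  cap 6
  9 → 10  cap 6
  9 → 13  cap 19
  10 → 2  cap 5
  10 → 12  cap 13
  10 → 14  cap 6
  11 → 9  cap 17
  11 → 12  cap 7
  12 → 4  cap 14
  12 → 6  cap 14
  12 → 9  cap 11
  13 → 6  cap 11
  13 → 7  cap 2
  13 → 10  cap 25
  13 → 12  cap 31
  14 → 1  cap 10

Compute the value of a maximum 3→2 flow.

Maximum flow value: 26

augment #1: 3→5→0→2 bottleneck 1, total now 1
augment #2: 3→4→6→10→2 bottleneck 5, total now 6
augment #3: 3→4→13→7→2 bottleneck 2, total now 8
augment #4: 3→5→8→0→2 bottleneck 2, total now 10
augment #5: 3→14→1→8→0→2 bottleneck 6, total now 16
augment #6: 3→4→14→1→8→0→2 bottleneck 4, total now 20
augment #7: 3→4→11→9→5→8→0→2 bottleneck 4, total now 24
augment #8: 3→4→11→9→5→1→8→0→2 bottleneck 2, total now 26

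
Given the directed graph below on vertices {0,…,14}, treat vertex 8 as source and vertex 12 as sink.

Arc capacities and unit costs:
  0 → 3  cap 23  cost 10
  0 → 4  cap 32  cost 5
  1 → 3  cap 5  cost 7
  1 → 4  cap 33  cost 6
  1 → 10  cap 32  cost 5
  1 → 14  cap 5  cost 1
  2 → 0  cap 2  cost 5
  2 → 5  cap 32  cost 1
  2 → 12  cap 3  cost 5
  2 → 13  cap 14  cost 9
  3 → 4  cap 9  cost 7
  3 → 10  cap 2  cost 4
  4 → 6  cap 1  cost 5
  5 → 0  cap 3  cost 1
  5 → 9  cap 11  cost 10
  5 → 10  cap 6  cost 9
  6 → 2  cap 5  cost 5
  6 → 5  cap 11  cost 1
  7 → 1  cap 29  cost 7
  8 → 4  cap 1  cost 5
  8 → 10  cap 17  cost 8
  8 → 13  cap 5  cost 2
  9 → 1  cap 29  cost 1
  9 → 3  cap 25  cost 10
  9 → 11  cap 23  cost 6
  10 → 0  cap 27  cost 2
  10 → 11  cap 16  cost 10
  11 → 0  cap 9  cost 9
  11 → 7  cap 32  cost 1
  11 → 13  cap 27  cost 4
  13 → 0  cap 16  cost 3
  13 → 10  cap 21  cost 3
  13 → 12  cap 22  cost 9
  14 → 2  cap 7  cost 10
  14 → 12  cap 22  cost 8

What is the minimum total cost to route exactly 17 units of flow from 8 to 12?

shortest-cost path #1: 8→13→12 push 5 @ unit cost 11 (adds 55)
shortest-cost path #2: 8→4→6→2→12 push 1 @ unit cost 20 (adds 20)
shortest-cost path #3: 8→10→11→13→12 push 11 @ unit cost 31 (adds 341)
total cost = 416

Minimum cost for 17 units: 416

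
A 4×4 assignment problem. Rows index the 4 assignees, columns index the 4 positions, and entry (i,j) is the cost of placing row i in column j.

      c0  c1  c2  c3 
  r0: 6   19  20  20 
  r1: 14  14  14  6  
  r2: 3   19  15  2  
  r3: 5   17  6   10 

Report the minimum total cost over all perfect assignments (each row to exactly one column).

optimal assignment: row0→col0 (cost 6), row1→col1 (cost 14), row2→col3 (cost 2), row3→col2 (cost 6)
total = 6 + 14 + 2 + 6 = 28

Minimum assignment cost: 28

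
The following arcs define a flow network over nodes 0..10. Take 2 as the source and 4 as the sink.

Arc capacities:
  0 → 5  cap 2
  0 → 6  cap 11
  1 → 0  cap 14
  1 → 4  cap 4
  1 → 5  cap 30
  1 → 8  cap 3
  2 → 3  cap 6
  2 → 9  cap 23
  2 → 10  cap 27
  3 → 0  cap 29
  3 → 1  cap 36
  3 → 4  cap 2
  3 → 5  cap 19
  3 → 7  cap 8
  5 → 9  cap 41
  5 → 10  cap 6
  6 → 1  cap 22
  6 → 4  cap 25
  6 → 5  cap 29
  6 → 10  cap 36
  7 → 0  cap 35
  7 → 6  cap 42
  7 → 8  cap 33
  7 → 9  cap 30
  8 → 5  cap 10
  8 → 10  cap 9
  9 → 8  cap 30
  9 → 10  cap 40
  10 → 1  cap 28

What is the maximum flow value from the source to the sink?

augment #1: 2→3→4 bottleneck 2, total now 2
augment #2: 2→3→1→4 bottleneck 4, total now 6
augment #3: 2→10→1→0→6→4 bottleneck 11, total now 17
augment #4: 2→10→1→3→7→6→4 bottleneck 4, total now 21

Maximum flow value: 21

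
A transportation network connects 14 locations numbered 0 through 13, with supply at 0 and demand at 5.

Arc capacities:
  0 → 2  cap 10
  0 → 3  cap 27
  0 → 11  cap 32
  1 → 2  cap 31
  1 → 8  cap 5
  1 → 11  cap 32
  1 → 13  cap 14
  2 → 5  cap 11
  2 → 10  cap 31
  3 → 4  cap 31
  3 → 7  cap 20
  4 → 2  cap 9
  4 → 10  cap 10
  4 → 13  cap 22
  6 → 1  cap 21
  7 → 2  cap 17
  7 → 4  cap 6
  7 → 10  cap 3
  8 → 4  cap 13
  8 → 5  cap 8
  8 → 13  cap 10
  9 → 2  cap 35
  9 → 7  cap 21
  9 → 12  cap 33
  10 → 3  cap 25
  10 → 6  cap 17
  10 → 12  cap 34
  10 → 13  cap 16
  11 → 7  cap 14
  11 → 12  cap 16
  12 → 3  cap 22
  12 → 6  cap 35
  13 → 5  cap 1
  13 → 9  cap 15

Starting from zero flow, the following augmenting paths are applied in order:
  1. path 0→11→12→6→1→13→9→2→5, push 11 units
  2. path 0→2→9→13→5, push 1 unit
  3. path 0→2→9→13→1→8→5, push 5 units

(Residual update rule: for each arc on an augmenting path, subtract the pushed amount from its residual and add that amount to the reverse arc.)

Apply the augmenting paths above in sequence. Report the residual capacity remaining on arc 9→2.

after path 1 (0→11→12→6→1→13→9→2→5, push 11): res(9,2)=24
after path 2 (0→2→9→13→5, push 1): res(9,2)=25
after path 3 (0→2→9→13→1→8→5, push 5): res(9,2)=30

Residual capacity of (9,2): 30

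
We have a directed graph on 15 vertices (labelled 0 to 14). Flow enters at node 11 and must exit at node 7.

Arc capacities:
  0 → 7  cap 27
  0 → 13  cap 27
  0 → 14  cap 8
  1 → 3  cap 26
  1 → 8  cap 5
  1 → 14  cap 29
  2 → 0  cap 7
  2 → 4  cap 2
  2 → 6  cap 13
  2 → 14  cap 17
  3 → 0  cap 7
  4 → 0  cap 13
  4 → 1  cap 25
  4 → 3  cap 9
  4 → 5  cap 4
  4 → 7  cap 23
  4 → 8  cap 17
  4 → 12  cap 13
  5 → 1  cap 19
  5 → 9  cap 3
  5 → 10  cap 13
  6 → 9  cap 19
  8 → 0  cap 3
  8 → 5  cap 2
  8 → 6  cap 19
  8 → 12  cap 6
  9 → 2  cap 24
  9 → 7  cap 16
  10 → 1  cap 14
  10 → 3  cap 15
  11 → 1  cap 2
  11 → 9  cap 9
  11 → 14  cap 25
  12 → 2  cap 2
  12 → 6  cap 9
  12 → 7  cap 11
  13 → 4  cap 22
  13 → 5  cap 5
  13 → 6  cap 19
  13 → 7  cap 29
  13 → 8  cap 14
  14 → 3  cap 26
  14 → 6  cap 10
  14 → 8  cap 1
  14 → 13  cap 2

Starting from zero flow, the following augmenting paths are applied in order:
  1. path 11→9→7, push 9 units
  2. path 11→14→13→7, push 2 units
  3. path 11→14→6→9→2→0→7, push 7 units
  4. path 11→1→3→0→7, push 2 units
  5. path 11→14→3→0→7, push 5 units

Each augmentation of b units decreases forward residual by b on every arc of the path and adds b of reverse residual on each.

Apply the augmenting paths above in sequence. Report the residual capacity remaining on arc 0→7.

Residual capacity of (0,7): 13

after path 1 (11→9→7, push 9): res(0,7)=27
after path 2 (11→14→13→7, push 2): res(0,7)=27
after path 3 (11→14→6→9→2→0→7, push 7): res(0,7)=20
after path 4 (11→1→3→0→7, push 2): res(0,7)=18
after path 5 (11→14→3→0→7, push 5): res(0,7)=13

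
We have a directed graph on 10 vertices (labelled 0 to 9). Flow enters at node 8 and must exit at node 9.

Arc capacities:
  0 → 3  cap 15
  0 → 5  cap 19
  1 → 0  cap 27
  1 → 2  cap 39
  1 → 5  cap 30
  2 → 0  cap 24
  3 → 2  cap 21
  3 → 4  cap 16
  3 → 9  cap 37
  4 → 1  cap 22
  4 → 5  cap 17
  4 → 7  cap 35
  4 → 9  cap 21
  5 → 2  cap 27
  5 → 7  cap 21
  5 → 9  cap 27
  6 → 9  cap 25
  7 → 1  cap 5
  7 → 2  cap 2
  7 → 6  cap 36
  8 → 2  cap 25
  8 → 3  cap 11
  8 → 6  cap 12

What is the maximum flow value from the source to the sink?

Maximum flow value: 47

augment #1: 8→3→9 bottleneck 11, total now 11
augment #2: 8→6→9 bottleneck 12, total now 23
augment #3: 8→2→0→3→9 bottleneck 15, total now 38
augment #4: 8→2→0→5→9 bottleneck 9, total now 47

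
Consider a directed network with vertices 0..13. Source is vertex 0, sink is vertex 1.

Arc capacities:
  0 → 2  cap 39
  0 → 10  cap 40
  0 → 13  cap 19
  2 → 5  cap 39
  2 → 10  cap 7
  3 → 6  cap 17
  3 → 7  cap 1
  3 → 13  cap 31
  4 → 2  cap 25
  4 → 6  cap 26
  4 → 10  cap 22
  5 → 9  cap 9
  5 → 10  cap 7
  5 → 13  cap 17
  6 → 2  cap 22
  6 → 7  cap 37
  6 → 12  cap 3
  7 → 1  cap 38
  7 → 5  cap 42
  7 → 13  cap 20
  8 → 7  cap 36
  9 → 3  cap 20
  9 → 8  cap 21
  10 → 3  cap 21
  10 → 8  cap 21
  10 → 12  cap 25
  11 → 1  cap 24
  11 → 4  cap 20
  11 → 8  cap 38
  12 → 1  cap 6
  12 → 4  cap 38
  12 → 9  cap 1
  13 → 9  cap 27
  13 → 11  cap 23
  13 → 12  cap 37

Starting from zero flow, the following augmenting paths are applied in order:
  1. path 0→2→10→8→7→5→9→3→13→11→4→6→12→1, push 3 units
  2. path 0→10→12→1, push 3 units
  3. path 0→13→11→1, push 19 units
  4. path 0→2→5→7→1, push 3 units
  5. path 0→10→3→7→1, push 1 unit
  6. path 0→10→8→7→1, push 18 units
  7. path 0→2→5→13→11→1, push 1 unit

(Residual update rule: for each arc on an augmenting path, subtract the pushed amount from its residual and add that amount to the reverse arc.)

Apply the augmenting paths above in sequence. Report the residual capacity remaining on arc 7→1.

after path 1 (0→2→10→8→7→5→9→3→13→11→4→6→12→1, push 3): res(7,1)=38
after path 2 (0→10→12→1, push 3): res(7,1)=38
after path 3 (0→13→11→1, push 19): res(7,1)=38
after path 4 (0→2→5→7→1, push 3): res(7,1)=35
after path 5 (0→10→3→7→1, push 1): res(7,1)=34
after path 6 (0→10→8→7→1, push 18): res(7,1)=16
after path 7 (0→2→5→13→11→1, push 1): res(7,1)=16

Residual capacity of (7,1): 16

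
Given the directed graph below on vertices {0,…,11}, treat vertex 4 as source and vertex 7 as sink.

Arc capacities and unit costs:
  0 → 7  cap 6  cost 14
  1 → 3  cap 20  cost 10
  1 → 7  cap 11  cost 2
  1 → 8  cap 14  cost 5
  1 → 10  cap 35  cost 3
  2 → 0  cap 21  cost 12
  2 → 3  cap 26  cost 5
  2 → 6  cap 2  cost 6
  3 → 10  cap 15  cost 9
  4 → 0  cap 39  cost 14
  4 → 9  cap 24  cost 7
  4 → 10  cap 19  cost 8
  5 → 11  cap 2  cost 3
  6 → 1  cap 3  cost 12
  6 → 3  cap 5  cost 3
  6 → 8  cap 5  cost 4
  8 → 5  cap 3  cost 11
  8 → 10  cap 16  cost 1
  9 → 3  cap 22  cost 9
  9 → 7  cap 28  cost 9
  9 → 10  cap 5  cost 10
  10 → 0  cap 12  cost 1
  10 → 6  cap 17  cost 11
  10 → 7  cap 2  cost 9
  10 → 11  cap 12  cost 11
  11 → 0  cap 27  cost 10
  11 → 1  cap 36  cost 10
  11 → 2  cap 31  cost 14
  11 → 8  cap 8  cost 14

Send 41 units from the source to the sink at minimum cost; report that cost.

Minimum cost for 41 units: 835

shortest-cost path #1: 4→9→7 push 24 @ unit cost 16 (adds 384)
shortest-cost path #2: 4→10→7 push 2 @ unit cost 17 (adds 34)
shortest-cost path #3: 4→10→0→7 push 6 @ unit cost 23 (adds 138)
shortest-cost path #4: 4→10→11→1→7 push 9 @ unit cost 31 (adds 279)
total cost = 835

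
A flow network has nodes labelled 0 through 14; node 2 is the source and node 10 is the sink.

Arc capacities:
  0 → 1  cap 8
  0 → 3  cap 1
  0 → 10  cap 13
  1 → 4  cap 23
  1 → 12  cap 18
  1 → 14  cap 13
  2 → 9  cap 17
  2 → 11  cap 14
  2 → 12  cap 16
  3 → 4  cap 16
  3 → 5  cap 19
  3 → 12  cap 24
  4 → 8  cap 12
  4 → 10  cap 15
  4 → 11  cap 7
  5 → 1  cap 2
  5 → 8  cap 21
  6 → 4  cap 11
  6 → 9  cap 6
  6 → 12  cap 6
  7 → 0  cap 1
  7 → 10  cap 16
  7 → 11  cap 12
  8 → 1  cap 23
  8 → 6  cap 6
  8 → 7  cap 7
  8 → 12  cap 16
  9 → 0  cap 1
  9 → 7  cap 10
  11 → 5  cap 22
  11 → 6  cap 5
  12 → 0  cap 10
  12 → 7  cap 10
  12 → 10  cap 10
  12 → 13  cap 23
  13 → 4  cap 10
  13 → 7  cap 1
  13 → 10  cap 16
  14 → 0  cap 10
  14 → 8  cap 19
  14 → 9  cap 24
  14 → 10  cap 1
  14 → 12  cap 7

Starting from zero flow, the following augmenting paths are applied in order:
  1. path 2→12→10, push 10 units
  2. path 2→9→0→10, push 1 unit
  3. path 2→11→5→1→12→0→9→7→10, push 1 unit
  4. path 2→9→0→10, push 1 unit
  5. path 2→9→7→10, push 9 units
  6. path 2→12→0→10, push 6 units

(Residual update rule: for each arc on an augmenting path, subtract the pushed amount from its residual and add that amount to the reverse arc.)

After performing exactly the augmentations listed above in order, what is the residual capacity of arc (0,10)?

after path 1 (2→12→10, push 10): res(0,10)=13
after path 2 (2→9→0→10, push 1): res(0,10)=12
after path 3 (2→11→5→1→12→0→9→7→10, push 1): res(0,10)=12
after path 4 (2→9→0→10, push 1): res(0,10)=11
after path 5 (2→9→7→10, push 9): res(0,10)=11
after path 6 (2→12→0→10, push 6): res(0,10)=5

Residual capacity of (0,10): 5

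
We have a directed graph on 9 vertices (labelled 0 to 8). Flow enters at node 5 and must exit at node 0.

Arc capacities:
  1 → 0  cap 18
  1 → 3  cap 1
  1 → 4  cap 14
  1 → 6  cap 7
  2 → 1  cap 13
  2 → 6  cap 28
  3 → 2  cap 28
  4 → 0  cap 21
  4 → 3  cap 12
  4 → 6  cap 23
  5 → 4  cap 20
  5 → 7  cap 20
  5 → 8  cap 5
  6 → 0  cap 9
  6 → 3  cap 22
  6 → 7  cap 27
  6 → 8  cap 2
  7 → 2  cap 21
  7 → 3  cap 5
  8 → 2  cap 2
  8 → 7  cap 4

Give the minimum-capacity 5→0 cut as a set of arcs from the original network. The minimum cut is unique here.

Min-cut arcs: {(2,1), (5,4), (6,0)} (total capacity 42)

augment #1: 5→4→0 push 20
augment #2: 5→7→2→1→0 push 13
augment #3: 5→7→2→6→0 push 7
augment #4: 5→8→2→6→0 push 2
max flow = 42; residual-reachable set from 5 gives S-side
cut edges (S→T): {(2,1), (5,4), (6,0)} total cap 42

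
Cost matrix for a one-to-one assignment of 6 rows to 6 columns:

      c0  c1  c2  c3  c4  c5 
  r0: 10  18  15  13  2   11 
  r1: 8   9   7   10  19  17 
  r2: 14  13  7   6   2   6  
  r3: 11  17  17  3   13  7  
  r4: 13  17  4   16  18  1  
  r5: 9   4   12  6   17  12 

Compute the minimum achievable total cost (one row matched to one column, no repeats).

optimal assignment: row0→col4 (cost 2), row1→col0 (cost 8), row2→col2 (cost 7), row3→col3 (cost 3), row4→col5 (cost 1), row5→col1 (cost 4)
total = 2 + 8 + 7 + 3 + 1 + 4 = 25

Minimum assignment cost: 25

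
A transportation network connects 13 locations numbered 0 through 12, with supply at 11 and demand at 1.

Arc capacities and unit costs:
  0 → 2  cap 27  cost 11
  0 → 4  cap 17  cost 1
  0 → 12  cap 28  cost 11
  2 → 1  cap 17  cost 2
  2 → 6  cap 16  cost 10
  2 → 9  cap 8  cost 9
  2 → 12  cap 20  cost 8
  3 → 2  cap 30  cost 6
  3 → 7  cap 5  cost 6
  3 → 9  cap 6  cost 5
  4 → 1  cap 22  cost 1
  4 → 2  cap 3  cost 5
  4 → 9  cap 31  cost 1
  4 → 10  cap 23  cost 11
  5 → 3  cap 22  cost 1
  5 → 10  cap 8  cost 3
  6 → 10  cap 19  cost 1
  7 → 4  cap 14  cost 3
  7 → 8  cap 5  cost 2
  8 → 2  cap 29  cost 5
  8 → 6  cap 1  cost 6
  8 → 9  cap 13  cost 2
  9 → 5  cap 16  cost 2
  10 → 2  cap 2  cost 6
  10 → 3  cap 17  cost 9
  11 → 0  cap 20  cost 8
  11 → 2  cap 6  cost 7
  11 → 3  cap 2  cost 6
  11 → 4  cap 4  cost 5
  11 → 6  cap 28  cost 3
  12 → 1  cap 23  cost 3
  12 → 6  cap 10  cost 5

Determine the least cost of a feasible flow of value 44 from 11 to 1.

shortest-cost path #1: 11→4→1 push 4 @ unit cost 6 (adds 24)
shortest-cost path #2: 11→2→1 push 6 @ unit cost 9 (adds 54)
shortest-cost path #3: 11→0→4→1 push 17 @ unit cost 10 (adds 170)
shortest-cost path #4: 11→6→10→2→1 push 2 @ unit cost 12 (adds 24)
shortest-cost path #5: 11→3→2→1 push 2 @ unit cost 14 (adds 28)
shortest-cost path #6: 11→0→2→1 push 3 @ unit cost 21 (adds 63)
shortest-cost path #7: 11→6→10→3→2→1 push 4 @ unit cost 21 (adds 84)
shortest-cost path #8: 11→6→10→3→2→0→12→1 push 3 @ unit cost 22 (adds 66)
shortest-cost path #9: 11→6→10→3→7→4→1 push 1 @ unit cost 23 (adds 23)
shortest-cost path #10: 11→6→10→3→2→12→1 push 2 @ unit cost 30 (adds 60)
total cost = 596

Minimum cost for 44 units: 596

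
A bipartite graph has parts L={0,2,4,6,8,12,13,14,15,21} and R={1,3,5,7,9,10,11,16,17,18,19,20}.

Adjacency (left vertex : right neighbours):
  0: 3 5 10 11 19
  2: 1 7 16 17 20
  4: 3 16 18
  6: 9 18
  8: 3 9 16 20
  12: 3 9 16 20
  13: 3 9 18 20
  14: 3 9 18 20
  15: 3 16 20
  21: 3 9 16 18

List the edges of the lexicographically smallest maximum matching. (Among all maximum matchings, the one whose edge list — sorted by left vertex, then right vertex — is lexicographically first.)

|M| = 7 (so the lex-smallest maximum matching has 7 edges)
process left vertices in ascending order; for each, take the smallest-labelled available neighbour that still permits 7 edges overall, or leave it unmatched if none does
lex-smallest matching: {0-5, 2-1, 4-3, 6-9, 8-16, 12-20, 13-18}

Lex-smallest maximum matching: {(0,5), (2,1), (4,3), (6,9), (8,16), (12,20), (13,18)}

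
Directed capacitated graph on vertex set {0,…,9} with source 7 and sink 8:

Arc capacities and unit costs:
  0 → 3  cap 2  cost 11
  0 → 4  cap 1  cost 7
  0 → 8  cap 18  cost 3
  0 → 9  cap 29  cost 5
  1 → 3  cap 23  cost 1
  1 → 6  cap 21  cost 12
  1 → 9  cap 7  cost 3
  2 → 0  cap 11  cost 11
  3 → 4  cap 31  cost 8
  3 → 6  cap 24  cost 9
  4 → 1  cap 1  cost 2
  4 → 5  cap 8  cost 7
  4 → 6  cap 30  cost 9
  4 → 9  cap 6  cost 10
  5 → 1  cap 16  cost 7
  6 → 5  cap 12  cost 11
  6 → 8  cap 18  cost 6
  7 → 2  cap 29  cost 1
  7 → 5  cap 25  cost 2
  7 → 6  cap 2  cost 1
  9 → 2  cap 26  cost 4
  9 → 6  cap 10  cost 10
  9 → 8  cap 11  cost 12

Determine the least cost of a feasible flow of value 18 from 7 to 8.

Minimum cost for 18 units: 299

shortest-cost path #1: 7→6→8 push 2 @ unit cost 7 (adds 14)
shortest-cost path #2: 7→2→0→8 push 11 @ unit cost 15 (adds 165)
shortest-cost path #3: 7→5→1→9→8 push 5 @ unit cost 24 (adds 120)
total cost = 299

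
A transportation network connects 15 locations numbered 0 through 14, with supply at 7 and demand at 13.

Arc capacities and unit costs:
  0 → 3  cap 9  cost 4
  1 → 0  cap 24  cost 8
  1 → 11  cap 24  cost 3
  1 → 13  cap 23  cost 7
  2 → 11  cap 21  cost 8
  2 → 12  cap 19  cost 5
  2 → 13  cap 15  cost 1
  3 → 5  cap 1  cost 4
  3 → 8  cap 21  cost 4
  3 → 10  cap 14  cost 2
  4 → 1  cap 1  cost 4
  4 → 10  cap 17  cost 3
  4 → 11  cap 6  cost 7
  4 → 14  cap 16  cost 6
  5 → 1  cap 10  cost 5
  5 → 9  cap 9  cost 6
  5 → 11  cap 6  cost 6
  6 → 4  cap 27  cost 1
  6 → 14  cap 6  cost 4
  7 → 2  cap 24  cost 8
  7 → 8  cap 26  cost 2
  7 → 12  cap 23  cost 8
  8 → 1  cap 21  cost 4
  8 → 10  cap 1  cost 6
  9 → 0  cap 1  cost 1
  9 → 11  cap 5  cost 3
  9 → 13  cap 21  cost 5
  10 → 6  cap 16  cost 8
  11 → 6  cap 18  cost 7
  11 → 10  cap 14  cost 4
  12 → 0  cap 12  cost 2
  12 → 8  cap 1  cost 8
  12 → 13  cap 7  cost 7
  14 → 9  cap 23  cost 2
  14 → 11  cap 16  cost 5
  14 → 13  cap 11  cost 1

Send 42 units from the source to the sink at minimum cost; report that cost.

shortest-cost path #1: 7→2→13 push 15 @ unit cost 9 (adds 135)
shortest-cost path #2: 7→8→1→13 push 21 @ unit cost 13 (adds 273)
shortest-cost path #3: 7→12→13 push 6 @ unit cost 15 (adds 90)
total cost = 498

Minimum cost for 42 units: 498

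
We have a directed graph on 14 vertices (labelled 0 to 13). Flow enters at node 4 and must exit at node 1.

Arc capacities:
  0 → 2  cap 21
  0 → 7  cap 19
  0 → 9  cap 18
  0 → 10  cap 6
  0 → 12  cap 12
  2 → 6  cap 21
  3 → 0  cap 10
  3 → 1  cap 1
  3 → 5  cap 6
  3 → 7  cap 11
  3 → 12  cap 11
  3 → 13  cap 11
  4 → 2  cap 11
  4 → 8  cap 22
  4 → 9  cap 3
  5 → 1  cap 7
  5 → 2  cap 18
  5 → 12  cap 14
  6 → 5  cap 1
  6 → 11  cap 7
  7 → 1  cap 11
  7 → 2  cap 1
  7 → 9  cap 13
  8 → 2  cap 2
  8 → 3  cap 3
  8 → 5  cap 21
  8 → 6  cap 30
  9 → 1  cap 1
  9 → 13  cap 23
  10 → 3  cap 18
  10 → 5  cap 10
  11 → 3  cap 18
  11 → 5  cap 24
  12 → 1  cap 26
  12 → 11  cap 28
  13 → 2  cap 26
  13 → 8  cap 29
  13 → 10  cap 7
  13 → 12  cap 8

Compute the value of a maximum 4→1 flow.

Maximum flow value: 33

augment #1: 4→9→1 bottleneck 1, total now 1
augment #2: 4→8→3→1 bottleneck 1, total now 2
augment #3: 4→8→5→1 bottleneck 7, total now 9
augment #4: 4→8→3→7→1 bottleneck 2, total now 11
augment #5: 4→8→5→12→1 bottleneck 12, total now 23
augment #6: 4→9→13→12→1 bottleneck 2, total now 25
augment #7: 4→2→6→5→12→1 bottleneck 1, total now 26
augment #8: 4→2→6→11→3→7→1 bottleneck 7, total now 33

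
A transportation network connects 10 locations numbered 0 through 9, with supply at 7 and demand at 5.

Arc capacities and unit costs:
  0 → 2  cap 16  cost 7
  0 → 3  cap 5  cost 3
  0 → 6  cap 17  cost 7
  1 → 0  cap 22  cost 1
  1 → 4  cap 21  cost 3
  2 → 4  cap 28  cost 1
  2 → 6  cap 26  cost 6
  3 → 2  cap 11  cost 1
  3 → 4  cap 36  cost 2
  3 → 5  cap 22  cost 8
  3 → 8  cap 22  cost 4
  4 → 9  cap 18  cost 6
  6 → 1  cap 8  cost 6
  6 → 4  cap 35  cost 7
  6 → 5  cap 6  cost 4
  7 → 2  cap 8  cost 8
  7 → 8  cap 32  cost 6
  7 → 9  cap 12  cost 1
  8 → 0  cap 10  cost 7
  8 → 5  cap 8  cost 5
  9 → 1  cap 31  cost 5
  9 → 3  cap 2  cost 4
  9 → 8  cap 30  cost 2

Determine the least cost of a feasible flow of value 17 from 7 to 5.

shortest-cost path #1: 7→9→8→5 push 8 @ unit cost 8 (adds 64)
shortest-cost path #2: 7→9→3→5 push 2 @ unit cost 13 (adds 26)
shortest-cost path #3: 7→2→6→5 push 6 @ unit cost 18 (adds 108)
shortest-cost path #4: 7→9→1→0→3→5 push 1 @ unit cost 18 (adds 18)
total cost = 216

Minimum cost for 17 units: 216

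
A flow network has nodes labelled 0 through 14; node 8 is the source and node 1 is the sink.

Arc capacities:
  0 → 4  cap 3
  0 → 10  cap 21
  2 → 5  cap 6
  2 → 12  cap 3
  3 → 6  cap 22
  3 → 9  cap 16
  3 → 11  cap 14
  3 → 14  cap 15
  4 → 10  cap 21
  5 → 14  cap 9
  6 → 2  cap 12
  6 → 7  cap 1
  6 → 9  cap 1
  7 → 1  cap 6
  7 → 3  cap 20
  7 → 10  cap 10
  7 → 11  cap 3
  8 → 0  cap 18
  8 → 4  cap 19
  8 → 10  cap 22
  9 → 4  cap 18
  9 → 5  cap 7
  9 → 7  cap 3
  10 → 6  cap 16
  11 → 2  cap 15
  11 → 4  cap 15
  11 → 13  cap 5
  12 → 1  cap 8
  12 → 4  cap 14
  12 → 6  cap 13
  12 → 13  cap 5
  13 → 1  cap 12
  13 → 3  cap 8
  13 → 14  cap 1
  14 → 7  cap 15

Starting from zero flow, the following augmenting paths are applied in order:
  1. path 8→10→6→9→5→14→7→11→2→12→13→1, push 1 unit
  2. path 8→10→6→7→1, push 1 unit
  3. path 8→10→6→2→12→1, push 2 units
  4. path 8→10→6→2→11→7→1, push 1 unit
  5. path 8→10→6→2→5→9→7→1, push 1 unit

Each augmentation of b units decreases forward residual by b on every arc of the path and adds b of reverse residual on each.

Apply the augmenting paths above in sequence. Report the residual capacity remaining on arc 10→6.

Residual capacity of (10,6): 10

after path 1 (8→10→6→9→5→14→7→11→2→12→13→1, push 1): res(10,6)=15
after path 2 (8→10→6→7→1, push 1): res(10,6)=14
after path 3 (8→10→6→2→12→1, push 2): res(10,6)=12
after path 4 (8→10→6→2→11→7→1, push 1): res(10,6)=11
after path 5 (8→10→6→2→5→9→7→1, push 1): res(10,6)=10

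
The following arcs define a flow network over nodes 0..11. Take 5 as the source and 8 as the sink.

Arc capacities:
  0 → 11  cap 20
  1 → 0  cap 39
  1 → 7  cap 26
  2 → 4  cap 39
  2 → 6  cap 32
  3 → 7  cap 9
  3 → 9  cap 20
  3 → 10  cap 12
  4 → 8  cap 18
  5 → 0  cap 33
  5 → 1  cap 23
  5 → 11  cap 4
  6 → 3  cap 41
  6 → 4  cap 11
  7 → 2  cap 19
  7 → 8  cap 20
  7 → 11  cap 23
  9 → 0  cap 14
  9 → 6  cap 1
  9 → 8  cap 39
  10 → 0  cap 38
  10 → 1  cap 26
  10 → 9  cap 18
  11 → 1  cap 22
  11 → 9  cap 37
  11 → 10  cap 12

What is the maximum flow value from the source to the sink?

augment #1: 5→1→7→8 bottleneck 20, total now 20
augment #2: 5→11→9→8 bottleneck 4, total now 24
augment #3: 5→0→11→9→8 bottleneck 20, total now 44
augment #4: 5→1→7→2→4→8 bottleneck 3, total now 47

Maximum flow value: 47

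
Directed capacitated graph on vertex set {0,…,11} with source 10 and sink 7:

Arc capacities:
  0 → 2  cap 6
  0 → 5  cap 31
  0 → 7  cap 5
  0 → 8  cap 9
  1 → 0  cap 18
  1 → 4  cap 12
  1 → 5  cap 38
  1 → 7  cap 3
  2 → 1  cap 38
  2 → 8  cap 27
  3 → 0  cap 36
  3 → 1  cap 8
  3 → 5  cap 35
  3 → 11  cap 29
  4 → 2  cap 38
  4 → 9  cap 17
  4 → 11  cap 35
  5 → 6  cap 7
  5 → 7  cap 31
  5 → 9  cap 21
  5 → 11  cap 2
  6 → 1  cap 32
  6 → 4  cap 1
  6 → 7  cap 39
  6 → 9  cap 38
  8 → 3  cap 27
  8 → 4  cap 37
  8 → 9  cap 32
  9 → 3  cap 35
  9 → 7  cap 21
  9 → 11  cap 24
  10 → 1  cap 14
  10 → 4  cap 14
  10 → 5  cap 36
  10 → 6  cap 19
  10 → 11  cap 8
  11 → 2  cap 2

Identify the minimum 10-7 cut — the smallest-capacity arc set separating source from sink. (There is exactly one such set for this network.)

augment #1: 10→1→7 push 3
augment #2: 10→5→7 push 31
augment #3: 10→6→7 push 19
augment #4: 10→1→0→7 push 5
augment #5: 10→4→9→7 push 14
augment #6: 10→5→6→7 push 5
augment #7: 10→1→4→9→7 push 3
augment #8: 10→1→5→6→7 push 2
augment #9: 10→1→5→9→7 push 1
augment #10: 10→11→2→8→9→7 push 2
max flow = 85; residual-reachable set from 10 gives S-side
cut edges (S→T): {(10,1), (10,4), (10,5), (10,6), (11,2)} total cap 85

Min-cut arcs: {(10,1), (10,4), (10,5), (10,6), (11,2)} (total capacity 85)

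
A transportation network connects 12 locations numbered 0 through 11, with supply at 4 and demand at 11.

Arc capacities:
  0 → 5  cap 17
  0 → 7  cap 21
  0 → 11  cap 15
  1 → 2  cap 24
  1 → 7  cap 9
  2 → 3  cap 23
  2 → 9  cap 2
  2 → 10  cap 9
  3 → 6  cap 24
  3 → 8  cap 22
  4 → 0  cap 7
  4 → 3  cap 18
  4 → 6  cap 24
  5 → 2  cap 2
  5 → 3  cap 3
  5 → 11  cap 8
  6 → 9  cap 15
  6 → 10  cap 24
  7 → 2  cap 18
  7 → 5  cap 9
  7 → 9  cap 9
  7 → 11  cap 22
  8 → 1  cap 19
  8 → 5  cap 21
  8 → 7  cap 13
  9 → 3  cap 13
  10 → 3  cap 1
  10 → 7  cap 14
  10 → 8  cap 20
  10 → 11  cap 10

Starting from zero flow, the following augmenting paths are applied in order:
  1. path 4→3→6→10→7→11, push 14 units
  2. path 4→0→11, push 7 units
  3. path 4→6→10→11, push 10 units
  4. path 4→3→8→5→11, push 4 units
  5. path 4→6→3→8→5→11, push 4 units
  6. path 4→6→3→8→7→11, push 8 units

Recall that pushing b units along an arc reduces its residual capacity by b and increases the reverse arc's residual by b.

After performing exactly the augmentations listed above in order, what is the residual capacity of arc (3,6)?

Residual capacity of (3,6): 22

after path 1 (4→3→6→10→7→11, push 14): res(3,6)=10
after path 2 (4→0→11, push 7): res(3,6)=10
after path 3 (4→6→10→11, push 10): res(3,6)=10
after path 4 (4→3→8→5→11, push 4): res(3,6)=10
after path 5 (4→6→3→8→5→11, push 4): res(3,6)=14
after path 6 (4→6→3→8→7→11, push 8): res(3,6)=22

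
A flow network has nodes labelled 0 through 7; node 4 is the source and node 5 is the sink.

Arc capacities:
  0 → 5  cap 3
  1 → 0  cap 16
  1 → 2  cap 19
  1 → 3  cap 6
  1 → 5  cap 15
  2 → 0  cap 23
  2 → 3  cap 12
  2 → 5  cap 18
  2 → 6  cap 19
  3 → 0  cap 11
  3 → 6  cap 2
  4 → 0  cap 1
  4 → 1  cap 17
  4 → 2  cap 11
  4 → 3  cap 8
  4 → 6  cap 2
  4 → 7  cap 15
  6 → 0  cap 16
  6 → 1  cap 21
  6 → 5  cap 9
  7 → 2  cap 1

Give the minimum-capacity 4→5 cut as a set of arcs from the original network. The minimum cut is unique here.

Min-cut arcs: {(0,5), (3,6), (4,1), (4,2), (4,6), (7,2)} (total capacity 36)

augment #1: 4→0→5 push 1
augment #2: 4→1→5 push 15
augment #3: 4→2→5 push 11
augment #4: 4→6→5 push 2
augment #5: 4→1→0→5 push 2
augment #6: 4→3→6→5 push 2
augment #7: 4→7→2→5 push 1
augment #8: 4→3→0→1→2→5 push 2
max flow = 36; residual-reachable set from 4 gives S-side
cut edges (S→T): {(0,5), (3,6), (4,1), (4,2), (4,6), (7,2)} total cap 36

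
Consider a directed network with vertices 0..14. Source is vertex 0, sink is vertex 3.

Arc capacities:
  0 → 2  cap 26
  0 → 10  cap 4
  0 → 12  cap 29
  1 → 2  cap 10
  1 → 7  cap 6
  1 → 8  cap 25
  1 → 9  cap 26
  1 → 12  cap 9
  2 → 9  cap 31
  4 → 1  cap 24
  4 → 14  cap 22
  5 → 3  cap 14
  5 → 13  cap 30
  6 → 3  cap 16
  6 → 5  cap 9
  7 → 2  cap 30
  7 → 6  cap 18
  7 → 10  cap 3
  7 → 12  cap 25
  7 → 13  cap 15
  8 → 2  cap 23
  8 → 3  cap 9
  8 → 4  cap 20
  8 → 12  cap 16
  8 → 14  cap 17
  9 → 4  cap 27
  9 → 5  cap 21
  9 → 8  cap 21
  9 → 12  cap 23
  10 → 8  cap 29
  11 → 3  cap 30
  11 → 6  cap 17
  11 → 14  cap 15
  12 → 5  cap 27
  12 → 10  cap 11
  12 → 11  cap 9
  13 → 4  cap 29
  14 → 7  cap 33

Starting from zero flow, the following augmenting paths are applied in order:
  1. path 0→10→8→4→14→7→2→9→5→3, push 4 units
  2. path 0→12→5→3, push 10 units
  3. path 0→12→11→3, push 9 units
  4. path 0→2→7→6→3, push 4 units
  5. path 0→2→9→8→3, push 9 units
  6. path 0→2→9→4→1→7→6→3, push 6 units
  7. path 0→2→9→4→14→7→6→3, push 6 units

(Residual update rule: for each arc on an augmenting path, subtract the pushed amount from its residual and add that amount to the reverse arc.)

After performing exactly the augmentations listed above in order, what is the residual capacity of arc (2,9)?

after path 1 (0→10→8→4→14→7→2→9→5→3, push 4): res(2,9)=27
after path 2 (0→12→5→3, push 10): res(2,9)=27
after path 3 (0→12→11→3, push 9): res(2,9)=27
after path 4 (0→2→7→6→3, push 4): res(2,9)=27
after path 5 (0→2→9→8→3, push 9): res(2,9)=18
after path 6 (0→2→9→4→1→7→6→3, push 6): res(2,9)=12
after path 7 (0→2→9→4→14→7→6→3, push 6): res(2,9)=6

Residual capacity of (2,9): 6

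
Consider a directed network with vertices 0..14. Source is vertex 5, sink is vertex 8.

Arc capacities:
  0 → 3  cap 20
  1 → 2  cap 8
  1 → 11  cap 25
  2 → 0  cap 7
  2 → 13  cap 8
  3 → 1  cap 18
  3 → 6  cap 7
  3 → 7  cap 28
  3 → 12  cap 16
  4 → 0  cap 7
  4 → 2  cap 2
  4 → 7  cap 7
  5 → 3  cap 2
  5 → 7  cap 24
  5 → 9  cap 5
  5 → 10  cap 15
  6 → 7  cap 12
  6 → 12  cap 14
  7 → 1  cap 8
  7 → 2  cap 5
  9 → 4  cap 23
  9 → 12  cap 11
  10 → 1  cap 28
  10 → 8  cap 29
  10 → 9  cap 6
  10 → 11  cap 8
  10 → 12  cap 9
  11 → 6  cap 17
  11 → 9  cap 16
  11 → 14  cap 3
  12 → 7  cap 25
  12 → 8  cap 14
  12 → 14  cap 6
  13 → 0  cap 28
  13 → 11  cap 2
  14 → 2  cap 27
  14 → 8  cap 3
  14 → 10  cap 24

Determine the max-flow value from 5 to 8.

augment #1: 5→10→8 bottleneck 15, total now 15
augment #2: 5→3→12→8 bottleneck 2, total now 17
augment #3: 5→9→12→8 bottleneck 5, total now 22
augment #4: 5→7→1→11→14→8 bottleneck 3, total now 25
augment #5: 5→7→1→11→6→12→8 bottleneck 5, total now 30
augment #6: 5→7→2→0→3→12→8 bottleneck 2, total now 32
augment #7: 5→7→2→0→3→12→14→10→8 bottleneck 3, total now 35

Maximum flow value: 35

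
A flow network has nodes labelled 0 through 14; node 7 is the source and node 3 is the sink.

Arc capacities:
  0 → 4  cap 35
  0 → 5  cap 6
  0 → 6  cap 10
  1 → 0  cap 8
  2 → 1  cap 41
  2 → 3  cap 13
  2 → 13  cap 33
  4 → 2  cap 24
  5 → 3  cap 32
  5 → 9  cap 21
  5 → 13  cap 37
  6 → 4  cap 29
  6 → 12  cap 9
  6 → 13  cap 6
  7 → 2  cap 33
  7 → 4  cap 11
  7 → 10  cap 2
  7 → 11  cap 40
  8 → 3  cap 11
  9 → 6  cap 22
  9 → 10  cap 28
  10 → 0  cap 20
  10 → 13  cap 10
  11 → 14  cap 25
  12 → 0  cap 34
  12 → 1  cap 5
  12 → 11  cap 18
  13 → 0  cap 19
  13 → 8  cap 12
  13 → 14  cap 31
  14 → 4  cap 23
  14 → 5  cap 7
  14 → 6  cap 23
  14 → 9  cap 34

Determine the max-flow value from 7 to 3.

Maximum flow value: 37

augment #1: 7→2→3 bottleneck 13, total now 13
augment #2: 7→2→13→8→3 bottleneck 11, total now 24
augment #3: 7→10→0→5→3 bottleneck 2, total now 26
augment #4: 7→11→14→5→3 bottleneck 7, total now 33
augment #5: 7→2→1→0→5→3 bottleneck 4, total now 37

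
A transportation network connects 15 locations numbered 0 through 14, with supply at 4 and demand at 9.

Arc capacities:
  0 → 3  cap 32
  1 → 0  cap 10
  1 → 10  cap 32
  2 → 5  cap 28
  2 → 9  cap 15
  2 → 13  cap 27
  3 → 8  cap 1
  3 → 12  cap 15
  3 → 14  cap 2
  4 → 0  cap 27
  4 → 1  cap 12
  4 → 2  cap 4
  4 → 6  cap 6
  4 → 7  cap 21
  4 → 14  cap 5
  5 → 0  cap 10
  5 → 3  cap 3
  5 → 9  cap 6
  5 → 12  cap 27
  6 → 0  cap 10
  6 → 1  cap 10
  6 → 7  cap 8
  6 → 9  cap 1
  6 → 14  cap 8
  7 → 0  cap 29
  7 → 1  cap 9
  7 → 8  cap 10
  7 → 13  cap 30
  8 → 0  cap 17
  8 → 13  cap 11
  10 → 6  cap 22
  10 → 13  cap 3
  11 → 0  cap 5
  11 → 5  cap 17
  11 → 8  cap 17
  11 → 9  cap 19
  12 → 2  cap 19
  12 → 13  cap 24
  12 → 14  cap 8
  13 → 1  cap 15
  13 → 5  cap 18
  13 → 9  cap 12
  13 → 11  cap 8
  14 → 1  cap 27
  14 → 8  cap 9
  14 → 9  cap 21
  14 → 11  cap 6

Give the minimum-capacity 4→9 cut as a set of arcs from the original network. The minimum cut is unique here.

augment #1: 4→2→9 push 4
augment #2: 4→6→9 push 1
augment #3: 4→14→9 push 5
augment #4: 4→6→14→9 push 5
augment #5: 4→7→13→9 push 12
augment #6: 4→0→3→14→9 push 2
augment #7: 4→7→13→5→9 push 6
augment #8: 4→7→13→11→9 push 3
augment #9: 4→0→3→12→2→9 push 11
augment #10: 4→0→3→12→14→9 push 4
augment #11: 4→1→10→6→14→9 push 3
augment #12: 4→1→10→13→11→9 push 3
augment #13: 4→0→3→8→13→11→9 push 1
augment #14: 4→1→10→6→7→13→11→9 push 1
augment #15: 4→1→10→6→7→13→5→12→14→9 push 2
augment #16: 4→1→10→6→7→13→5→12→14→11→9 push 2
max flow = 65; residual-reachable set from 4 gives S-side
cut edges (S→T): {(2,9), (3,14), (4,14), (5,9), (6,9), (6,14), (12,14), (13,9), (13,11)} total cap 65

Min-cut arcs: {(2,9), (3,14), (4,14), (5,9), (6,9), (6,14), (12,14), (13,9), (13,11)} (total capacity 65)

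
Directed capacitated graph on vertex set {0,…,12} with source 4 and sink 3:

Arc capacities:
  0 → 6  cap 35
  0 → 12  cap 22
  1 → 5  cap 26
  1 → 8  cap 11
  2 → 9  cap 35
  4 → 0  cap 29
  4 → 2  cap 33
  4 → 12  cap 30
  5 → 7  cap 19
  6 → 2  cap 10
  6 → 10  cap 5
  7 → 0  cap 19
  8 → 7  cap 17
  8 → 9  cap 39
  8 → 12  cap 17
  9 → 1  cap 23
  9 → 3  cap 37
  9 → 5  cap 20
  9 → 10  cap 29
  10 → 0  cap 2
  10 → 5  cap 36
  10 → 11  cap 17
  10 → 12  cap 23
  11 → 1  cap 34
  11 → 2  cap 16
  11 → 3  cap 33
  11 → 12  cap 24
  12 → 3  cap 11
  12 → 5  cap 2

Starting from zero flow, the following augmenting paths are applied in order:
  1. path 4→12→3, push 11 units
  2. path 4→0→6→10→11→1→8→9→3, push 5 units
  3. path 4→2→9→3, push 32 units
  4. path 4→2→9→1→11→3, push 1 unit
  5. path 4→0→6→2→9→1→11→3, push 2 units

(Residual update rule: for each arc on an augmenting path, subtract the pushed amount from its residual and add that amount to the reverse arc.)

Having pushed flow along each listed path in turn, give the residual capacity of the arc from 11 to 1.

Residual capacity of (11,1): 32

after path 1 (4→12→3, push 11): res(11,1)=34
after path 2 (4→0→6→10→11→1→8→9→3, push 5): res(11,1)=29
after path 3 (4→2→9→3, push 32): res(11,1)=29
after path 4 (4→2→9→1→11→3, push 1): res(11,1)=30
after path 5 (4→0→6→2→9→1→11→3, push 2): res(11,1)=32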